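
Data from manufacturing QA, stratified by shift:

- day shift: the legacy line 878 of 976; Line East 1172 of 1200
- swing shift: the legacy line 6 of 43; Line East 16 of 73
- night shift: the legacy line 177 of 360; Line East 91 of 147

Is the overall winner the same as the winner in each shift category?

Day shift: the legacy line 878/976 = 90.0%, Line East 1172/1200 = 97.7% → Line East
Swing shift: the legacy line 6/43 = 14.0%, Line East 16/73 = 21.9% → Line East
Night shift: the legacy line 177/360 = 49.2%, Line East 91/147 = 61.9% → Line East
Overall: the legacy line 1061/1379 = 76.9%, Line East 1279/1420 = 90.1% → Line East
Line East wins overall and in every shift group — no reversal.

Yes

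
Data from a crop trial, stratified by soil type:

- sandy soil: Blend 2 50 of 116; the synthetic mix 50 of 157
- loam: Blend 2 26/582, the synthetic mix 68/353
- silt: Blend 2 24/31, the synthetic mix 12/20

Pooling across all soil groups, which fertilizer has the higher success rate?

the synthetic mix

Sandy soil: Blend 2 50/116 = 43.1%, the synthetic mix 50/157 = 31.8% → Blend 2
Loam: Blend 2 26/582 = 4.5%, the synthetic mix 68/353 = 19.3% → the synthetic mix
Silt: Blend 2 24/31 = 77.4%, the synthetic mix 12/20 = 60.0% → Blend 2
Overall: Blend 2 100/729 = 13.7%, the synthetic mix 130/530 = 24.5% → the synthetic mix
(Neither sweeps every soil group, but the synthetic mix has the higher pooled rate.)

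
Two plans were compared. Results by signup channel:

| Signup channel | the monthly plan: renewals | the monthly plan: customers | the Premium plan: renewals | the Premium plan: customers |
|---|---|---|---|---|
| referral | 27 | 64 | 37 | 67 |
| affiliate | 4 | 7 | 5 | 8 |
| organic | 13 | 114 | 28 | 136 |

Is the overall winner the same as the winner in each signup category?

Yes

Referral: the monthly plan 27/64 = 42.2%, the Premium plan 37/67 = 55.2% → the Premium plan
Affiliate: the monthly plan 4/7 = 57.1%, the Premium plan 5/8 = 62.5% → the Premium plan
Organic: the monthly plan 13/114 = 11.4%, the Premium plan 28/136 = 20.6% → the Premium plan
Overall: the monthly plan 44/185 = 23.8%, the Premium plan 70/211 = 33.2% → the Premium plan
The Premium plan wins overall and in every signup group — no reversal.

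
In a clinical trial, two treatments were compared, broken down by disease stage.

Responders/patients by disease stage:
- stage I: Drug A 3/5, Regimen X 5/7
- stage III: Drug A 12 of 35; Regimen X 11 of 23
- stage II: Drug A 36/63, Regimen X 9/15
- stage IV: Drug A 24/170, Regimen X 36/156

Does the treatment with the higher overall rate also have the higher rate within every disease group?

Yes

Stage I: Drug A 3/5 = 60.0%, Regimen X 5/7 = 71.4% → Regimen X
Stage III: Drug A 12/35 = 34.3%, Regimen X 11/23 = 47.8% → Regimen X
Stage II: Drug A 36/63 = 57.1%, Regimen X 9/15 = 60.0% → Regimen X
Stage IV: Drug A 24/170 = 14.1%, Regimen X 36/156 = 23.1% → Regimen X
Overall: Drug A 75/273 = 27.5%, Regimen X 61/201 = 30.3% → Regimen X
Regimen X wins overall and in every disease group — no reversal.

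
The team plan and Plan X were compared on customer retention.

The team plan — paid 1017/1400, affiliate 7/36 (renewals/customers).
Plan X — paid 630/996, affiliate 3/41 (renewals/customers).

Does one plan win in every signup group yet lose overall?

Paid: the team plan 1017/1400 = 72.6%, Plan X 630/996 = 63.3% → the team plan
Affiliate: the team plan 7/36 = 19.4%, Plan X 3/41 = 7.3% → the team plan
Overall: the team plan 1024/1436 = 71.3%, Plan X 633/1037 = 61.0% → the team plan
The team plan wins overall and in every signup group — no reversal.

No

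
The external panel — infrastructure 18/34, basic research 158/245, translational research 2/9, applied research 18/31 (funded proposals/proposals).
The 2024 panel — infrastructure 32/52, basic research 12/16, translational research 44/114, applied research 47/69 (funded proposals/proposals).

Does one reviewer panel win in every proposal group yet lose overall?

Infrastructure: the external panel 18/34 = 52.9%, the 2024 panel 32/52 = 61.5% → the 2024 panel
Basic research: the external panel 158/245 = 64.5%, the 2024 panel 12/16 = 75.0% → the 2024 panel
Translational research: the external panel 2/9 = 22.2%, the 2024 panel 44/114 = 38.6% → the 2024 panel
Applied research: the external panel 18/31 = 58.1%, the 2024 panel 47/69 = 68.1% → the 2024 panel
Overall: the external panel 196/319 = 61.4%, the 2024 panel 135/251 = 53.8% → the external panel
The 2024 panel wins each proposal group but the external panel wins overall — the comparison reverses. The 2024 panel's proposals skew toward translational research, which has a lower base rate.

Yes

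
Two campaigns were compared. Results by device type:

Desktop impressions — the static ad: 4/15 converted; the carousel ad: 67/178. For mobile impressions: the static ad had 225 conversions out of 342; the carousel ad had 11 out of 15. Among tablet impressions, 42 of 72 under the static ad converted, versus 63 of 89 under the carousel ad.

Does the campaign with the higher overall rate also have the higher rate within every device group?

Desktop: the static ad 4/15 = 26.7%, the carousel ad 67/178 = 37.6% → the carousel ad
Mobile: the static ad 225/342 = 65.8%, the carousel ad 11/15 = 73.3% → the carousel ad
Tablet: the static ad 42/72 = 58.3%, the carousel ad 63/89 = 70.8% → the carousel ad
Overall: the static ad 271/429 = 63.2%, the carousel ad 141/282 = 50.0% → the static ad
The carousel ad wins each device group but the static ad wins overall — the comparison reverses. The carousel ad's impressions skew toward desktop, which has a lower base rate.

No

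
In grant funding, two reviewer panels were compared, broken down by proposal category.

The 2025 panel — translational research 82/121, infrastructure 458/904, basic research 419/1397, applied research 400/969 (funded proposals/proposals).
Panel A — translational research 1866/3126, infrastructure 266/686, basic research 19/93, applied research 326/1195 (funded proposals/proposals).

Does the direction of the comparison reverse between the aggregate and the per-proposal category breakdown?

Yes

Translational research: the 2025 panel 82/121 = 67.8%, Panel A 1866/3126 = 59.7% → the 2025 panel
Infrastructure: the 2025 panel 458/904 = 50.7%, Panel A 266/686 = 38.8% → the 2025 panel
Basic research: the 2025 panel 419/1397 = 30.0%, Panel A 19/93 = 20.4% → the 2025 panel
Applied research: the 2025 panel 400/969 = 41.3%, Panel A 326/1195 = 27.3% → the 2025 panel
Overall: the 2025 panel 1359/3391 = 40.1%, Panel A 2477/5100 = 48.6% → Panel A
The 2025 panel wins each proposal group but Panel A wins overall — the comparison reverses. The 2025 panel's proposals skew toward basic research, which has a lower base rate.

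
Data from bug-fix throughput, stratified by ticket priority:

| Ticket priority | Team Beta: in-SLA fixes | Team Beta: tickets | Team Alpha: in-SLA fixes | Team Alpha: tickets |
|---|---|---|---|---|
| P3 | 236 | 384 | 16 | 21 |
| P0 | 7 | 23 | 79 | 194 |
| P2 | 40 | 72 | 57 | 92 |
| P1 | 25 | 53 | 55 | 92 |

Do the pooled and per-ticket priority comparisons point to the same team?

No

P3: Team Beta 236/384 = 61.5%, Team Alpha 16/21 = 76.2% → Team Alpha
P0: Team Beta 7/23 = 30.4%, Team Alpha 79/194 = 40.7% → Team Alpha
P2: Team Beta 40/72 = 55.6%, Team Alpha 57/92 = 62.0% → Team Alpha
P1: Team Beta 25/53 = 47.2%, Team Alpha 55/92 = 59.8% → Team Alpha
Overall: Team Beta 308/532 = 57.9%, Team Alpha 207/399 = 51.9% → Team Beta
Team Alpha wins each ticket group but Team Beta wins overall — the comparison reverses. Team Alpha's tickets skew toward P0, which has a lower base rate.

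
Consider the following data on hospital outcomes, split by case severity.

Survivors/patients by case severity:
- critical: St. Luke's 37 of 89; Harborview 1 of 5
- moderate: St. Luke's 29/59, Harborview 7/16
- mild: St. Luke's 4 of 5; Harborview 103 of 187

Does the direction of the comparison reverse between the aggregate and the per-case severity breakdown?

Yes

Critical: St. Luke's 37/89 = 41.6%, Harborview 1/5 = 20.0% → St. Luke's
Moderate: St. Luke's 29/59 = 49.2%, Harborview 7/16 = 43.8% → St. Luke's
Mild: St. Luke's 4/5 = 80.0%, Harborview 103/187 = 55.1% → St. Luke's
Overall: St. Luke's 70/153 = 45.8%, Harborview 111/208 = 53.4% → Harborview
St. Luke's wins each case group but Harborview wins overall — the comparison reverses. St. Luke's's patients skew toward critical, which has a lower base rate.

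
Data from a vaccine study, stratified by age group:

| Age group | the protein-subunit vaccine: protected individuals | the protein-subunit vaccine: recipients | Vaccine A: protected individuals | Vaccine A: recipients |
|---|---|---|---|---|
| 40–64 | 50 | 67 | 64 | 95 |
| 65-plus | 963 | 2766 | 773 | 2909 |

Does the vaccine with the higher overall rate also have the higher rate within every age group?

40–64: the protein-subunit vaccine 50/67 = 74.6%, Vaccine A 64/95 = 67.4% → the protein-subunit vaccine
65-plus: the protein-subunit vaccine 963/2766 = 34.8%, Vaccine A 773/2909 = 26.6% → the protein-subunit vaccine
Overall: the protein-subunit vaccine 1013/2833 = 35.8%, Vaccine A 837/3004 = 27.9% → the protein-subunit vaccine
The protein-subunit vaccine wins overall and in every age group — no reversal.

Yes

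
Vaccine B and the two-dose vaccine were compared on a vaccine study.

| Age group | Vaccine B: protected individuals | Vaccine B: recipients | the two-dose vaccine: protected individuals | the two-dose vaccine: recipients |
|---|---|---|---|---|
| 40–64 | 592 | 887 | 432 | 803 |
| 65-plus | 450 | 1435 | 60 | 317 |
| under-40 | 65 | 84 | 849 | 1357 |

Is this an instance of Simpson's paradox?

40–64: Vaccine B 592/887 = 66.7%, the two-dose vaccine 432/803 = 53.8% → Vaccine B
65-plus: Vaccine B 450/1435 = 31.4%, the two-dose vaccine 60/317 = 18.9% → Vaccine B
Under-40: Vaccine B 65/84 = 77.4%, the two-dose vaccine 849/1357 = 62.6% → Vaccine B
Overall: Vaccine B 1107/2406 = 46.0%, the two-dose vaccine 1341/2477 = 54.1% → the two-dose vaccine
Vaccine B wins each age group but the two-dose vaccine wins overall — the comparison reverses. Vaccine B's recipients skew toward 65-plus, which has a lower base rate.

Yes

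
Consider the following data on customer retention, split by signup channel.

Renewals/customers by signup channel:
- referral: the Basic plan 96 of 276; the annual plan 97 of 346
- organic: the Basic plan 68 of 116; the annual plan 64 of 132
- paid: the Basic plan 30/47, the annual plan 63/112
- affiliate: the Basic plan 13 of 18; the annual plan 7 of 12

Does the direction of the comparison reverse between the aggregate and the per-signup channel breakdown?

Referral: the Basic plan 96/276 = 34.8%, the annual plan 97/346 = 28.0% → the Basic plan
Organic: the Basic plan 68/116 = 58.6%, the annual plan 64/132 = 48.5% → the Basic plan
Paid: the Basic plan 30/47 = 63.8%, the annual plan 63/112 = 56.2% → the Basic plan
Affiliate: the Basic plan 13/18 = 72.2%, the annual plan 7/12 = 58.3% → the Basic plan
Overall: the Basic plan 207/457 = 45.3%, the annual plan 231/602 = 38.4% → the Basic plan
The Basic plan wins overall and in every signup group — no reversal.

No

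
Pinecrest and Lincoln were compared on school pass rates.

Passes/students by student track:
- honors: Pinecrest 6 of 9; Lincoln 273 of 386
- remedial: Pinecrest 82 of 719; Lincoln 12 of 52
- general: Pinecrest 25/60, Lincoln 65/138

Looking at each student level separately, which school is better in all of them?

Lincoln

Honors: Pinecrest 6/9 = 66.7%, Lincoln 273/386 = 70.7% → Lincoln
Remedial: Pinecrest 82/719 = 11.4%, Lincoln 12/52 = 23.1% → Lincoln
General: Pinecrest 25/60 = 41.7%, Lincoln 65/138 = 47.1% → Lincoln
Lincoln has the higher rate in all 3 groups.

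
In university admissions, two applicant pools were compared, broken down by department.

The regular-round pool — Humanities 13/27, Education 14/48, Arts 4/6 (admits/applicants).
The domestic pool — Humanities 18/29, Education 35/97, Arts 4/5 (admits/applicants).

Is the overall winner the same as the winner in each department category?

Humanities: the regular-round pool 13/27 = 48.1%, the domestic pool 18/29 = 62.1% → the domestic pool
Education: the regular-round pool 14/48 = 29.2%, the domestic pool 35/97 = 36.1% → the domestic pool
Arts: the regular-round pool 4/6 = 66.7%, the domestic pool 4/5 = 80.0% → the domestic pool
Overall: the regular-round pool 31/81 = 38.3%, the domestic pool 57/131 = 43.5% → the domestic pool
The domestic pool wins overall and in every department group — no reversal.

Yes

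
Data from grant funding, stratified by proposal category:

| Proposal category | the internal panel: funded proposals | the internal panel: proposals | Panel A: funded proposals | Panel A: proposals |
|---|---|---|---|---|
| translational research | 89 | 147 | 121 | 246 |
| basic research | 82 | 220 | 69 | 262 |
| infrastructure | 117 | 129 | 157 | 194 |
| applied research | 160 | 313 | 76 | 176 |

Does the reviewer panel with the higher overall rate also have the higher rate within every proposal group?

Yes

Translational research: the internal panel 89/147 = 60.5%, Panel A 121/246 = 49.2% → the internal panel
Basic research: the internal panel 82/220 = 37.3%, Panel A 69/262 = 26.3% → the internal panel
Infrastructure: the internal panel 117/129 = 90.7%, Panel A 157/194 = 80.9% → the internal panel
Applied research: the internal panel 160/313 = 51.1%, Panel A 76/176 = 43.2% → the internal panel
Overall: the internal panel 448/809 = 55.4%, Panel A 423/878 = 48.2% → the internal panel
The internal panel wins overall and in every proposal group — no reversal.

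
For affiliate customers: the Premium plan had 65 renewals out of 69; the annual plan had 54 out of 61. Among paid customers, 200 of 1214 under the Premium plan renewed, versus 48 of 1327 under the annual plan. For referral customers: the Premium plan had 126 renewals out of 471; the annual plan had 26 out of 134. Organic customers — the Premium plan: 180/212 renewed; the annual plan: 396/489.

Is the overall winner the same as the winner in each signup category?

Yes

Affiliate: the Premium plan 65/69 = 94.2%, the annual plan 54/61 = 88.5% → the Premium plan
Paid: the Premium plan 200/1214 = 16.5%, the annual plan 48/1327 = 3.6% → the Premium plan
Referral: the Premium plan 126/471 = 26.8%, the annual plan 26/134 = 19.4% → the Premium plan
Organic: the Premium plan 180/212 = 84.9%, the annual plan 396/489 = 81.0% → the Premium plan
Overall: the Premium plan 571/1966 = 29.0%, the annual plan 524/2011 = 26.1% → the Premium plan
The Premium plan wins overall and in every signup group — no reversal.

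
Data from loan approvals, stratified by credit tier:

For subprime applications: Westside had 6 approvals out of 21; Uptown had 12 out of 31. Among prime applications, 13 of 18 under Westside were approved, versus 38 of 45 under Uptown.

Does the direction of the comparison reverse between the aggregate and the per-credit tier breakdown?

No

Subprime: Westside 6/21 = 28.6%, Uptown 12/31 = 38.7% → Uptown
Prime: Westside 13/18 = 72.2%, Uptown 38/45 = 84.4% → Uptown
Overall: Westside 19/39 = 48.7%, Uptown 50/76 = 65.8% → Uptown
Uptown wins overall and in every credit group — no reversal.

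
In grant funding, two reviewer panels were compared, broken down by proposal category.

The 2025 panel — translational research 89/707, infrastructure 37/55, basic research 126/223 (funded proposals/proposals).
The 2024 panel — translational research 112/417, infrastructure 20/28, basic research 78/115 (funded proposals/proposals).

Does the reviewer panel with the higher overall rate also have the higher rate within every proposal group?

Yes

Translational research: the 2025 panel 89/707 = 12.6%, the 2024 panel 112/417 = 26.9% → the 2024 panel
Infrastructure: the 2025 panel 37/55 = 67.3%, the 2024 panel 20/28 = 71.4% → the 2024 panel
Basic research: the 2025 panel 126/223 = 56.5%, the 2024 panel 78/115 = 67.8% → the 2024 panel
Overall: the 2025 panel 252/985 = 25.6%, the 2024 panel 210/560 = 37.5% → the 2024 panel
The 2024 panel wins overall and in every proposal group — no reversal.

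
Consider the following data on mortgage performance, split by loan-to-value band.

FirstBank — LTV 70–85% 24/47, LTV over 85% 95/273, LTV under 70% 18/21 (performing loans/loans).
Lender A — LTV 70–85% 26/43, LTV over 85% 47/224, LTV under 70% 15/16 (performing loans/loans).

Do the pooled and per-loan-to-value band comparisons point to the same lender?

LTV 70–85%: FirstBank 24/47 = 51.1%, Lender A 26/43 = 60.5% → Lender A
LTV over 85%: FirstBank 95/273 = 34.8%, Lender A 47/224 = 21.0% → FirstBank
LTV under 70%: FirstBank 18/21 = 85.7%, Lender A 15/16 = 93.8% → Lender A
Overall: FirstBank 137/341 = 40.2%, Lender A 88/283 = 31.1% → FirstBank
Neither sweeps: FirstBank wins 1 of 3 groups, Lender A wins 2. FirstBank wins overall but not every group — no Simpson reversal.

No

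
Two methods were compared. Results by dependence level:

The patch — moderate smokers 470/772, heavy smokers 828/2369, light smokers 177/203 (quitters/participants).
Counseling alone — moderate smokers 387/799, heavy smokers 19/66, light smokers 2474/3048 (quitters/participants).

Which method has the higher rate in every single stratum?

the patch

Moderate smokers: the patch 470/772 = 60.9%, counseling alone 387/799 = 48.4% → the patch
Heavy smokers: the patch 828/2369 = 35.0%, counseling alone 19/66 = 28.8% → the patch
Light smokers: the patch 177/203 = 87.2%, counseling alone 2474/3048 = 81.2% → the patch
The patch has the higher rate in all 3 groups.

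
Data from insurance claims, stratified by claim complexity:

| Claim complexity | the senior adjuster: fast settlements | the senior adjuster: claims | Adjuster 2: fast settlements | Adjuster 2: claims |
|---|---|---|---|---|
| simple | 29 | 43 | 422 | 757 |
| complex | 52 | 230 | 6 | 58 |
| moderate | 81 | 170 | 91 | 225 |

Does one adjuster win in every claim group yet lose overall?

Simple: the senior adjuster 29/43 = 67.4%, Adjuster 2 422/757 = 55.7% → the senior adjuster
Complex: the senior adjuster 52/230 = 22.6%, Adjuster 2 6/58 = 10.3% → the senior adjuster
Moderate: the senior adjuster 81/170 = 47.6%, Adjuster 2 91/225 = 40.4% → the senior adjuster
Overall: the senior adjuster 162/443 = 36.6%, Adjuster 2 519/1040 = 49.9% → Adjuster 2
The senior adjuster wins each claim group but Adjuster 2 wins overall — the comparison reverses. The senior adjuster's claims skew toward complex, which has a lower base rate.

Yes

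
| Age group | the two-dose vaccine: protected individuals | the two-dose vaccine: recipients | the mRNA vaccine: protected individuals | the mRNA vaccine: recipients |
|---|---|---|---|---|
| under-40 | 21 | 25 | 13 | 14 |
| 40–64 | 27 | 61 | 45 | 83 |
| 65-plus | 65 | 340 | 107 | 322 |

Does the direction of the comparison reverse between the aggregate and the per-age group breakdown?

No

Under-40: the two-dose vaccine 21/25 = 84.0%, the mRNA vaccine 13/14 = 92.9% → the mRNA vaccine
40–64: the two-dose vaccine 27/61 = 44.3%, the mRNA vaccine 45/83 = 54.2% → the mRNA vaccine
65-plus: the two-dose vaccine 65/340 = 19.1%, the mRNA vaccine 107/322 = 33.2% → the mRNA vaccine
Overall: the two-dose vaccine 113/426 = 26.5%, the mRNA vaccine 165/419 = 39.4% → the mRNA vaccine
The mRNA vaccine wins overall and in every age group — no reversal.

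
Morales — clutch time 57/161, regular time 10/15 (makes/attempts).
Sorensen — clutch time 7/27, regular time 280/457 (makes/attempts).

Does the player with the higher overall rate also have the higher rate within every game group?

Clutch time: Morales 57/161 = 35.4%, Sorensen 7/27 = 25.9% → Morales
Regular time: Morales 10/15 = 66.7%, Sorensen 280/457 = 61.3% → Morales
Overall: Morales 67/176 = 38.1%, Sorensen 287/484 = 59.3% → Sorensen
Morales wins each game group but Sorensen wins overall — the comparison reverses. Morales's attempts skew toward clutch time, which has a lower base rate.

No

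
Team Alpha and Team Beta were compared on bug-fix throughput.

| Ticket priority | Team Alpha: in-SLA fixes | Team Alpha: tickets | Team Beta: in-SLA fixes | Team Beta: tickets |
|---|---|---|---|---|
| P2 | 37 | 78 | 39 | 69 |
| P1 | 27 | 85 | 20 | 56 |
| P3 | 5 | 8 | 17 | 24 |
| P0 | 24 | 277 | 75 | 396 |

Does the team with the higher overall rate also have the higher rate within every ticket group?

Yes

P2: Team Alpha 37/78 = 47.4%, Team Beta 39/69 = 56.5% → Team Beta
P1: Team Alpha 27/85 = 31.8%, Team Beta 20/56 = 35.7% → Team Beta
P3: Team Alpha 5/8 = 62.5%, Team Beta 17/24 = 70.8% → Team Beta
P0: Team Alpha 24/277 = 8.7%, Team Beta 75/396 = 18.9% → Team Beta
Overall: Team Alpha 93/448 = 20.8%, Team Beta 151/545 = 27.7% → Team Beta
Team Beta wins overall and in every ticket group — no reversal.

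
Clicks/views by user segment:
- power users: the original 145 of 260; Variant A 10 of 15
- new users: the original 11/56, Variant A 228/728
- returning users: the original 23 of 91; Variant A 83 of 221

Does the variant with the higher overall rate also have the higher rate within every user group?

Power users: the original 145/260 = 55.8%, Variant A 10/15 = 66.7% → Variant A
New users: the original 11/56 = 19.6%, Variant A 228/728 = 31.3% → Variant A
Returning users: the original 23/91 = 25.3%, Variant A 83/221 = 37.6% → Variant A
Overall: the original 179/407 = 44.0%, Variant A 321/964 = 33.3% → the original
Variant A wins each user group but the original wins overall — the comparison reverses. Variant A's views skew toward new users, which has a lower base rate.

No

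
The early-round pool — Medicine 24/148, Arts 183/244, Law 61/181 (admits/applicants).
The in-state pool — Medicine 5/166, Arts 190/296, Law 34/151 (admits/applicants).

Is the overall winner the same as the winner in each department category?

Yes

Medicine: the early-round pool 24/148 = 16.2%, the in-state pool 5/166 = 3.0% → the early-round pool
Arts: the early-round pool 183/244 = 75.0%, the in-state pool 190/296 = 64.2% → the early-round pool
Law: the early-round pool 61/181 = 33.7%, the in-state pool 34/151 = 22.5% → the early-round pool
Overall: the early-round pool 268/573 = 46.8%, the in-state pool 229/613 = 37.4% → the early-round pool
The early-round pool wins overall and in every department group — no reversal.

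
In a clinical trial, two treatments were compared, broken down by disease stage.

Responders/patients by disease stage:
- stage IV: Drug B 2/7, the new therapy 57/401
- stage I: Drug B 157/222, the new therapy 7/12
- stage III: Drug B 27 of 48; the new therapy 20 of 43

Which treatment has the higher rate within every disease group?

Stage IV: Drug B 2/7 = 28.6%, the new therapy 57/401 = 14.2% → Drug B
Stage I: Drug B 157/222 = 70.7%, the new therapy 7/12 = 58.3% → Drug B
Stage III: Drug B 27/48 = 56.2%, the new therapy 20/43 = 46.5% → Drug B
Drug B has the higher rate in all 3 groups.

Drug B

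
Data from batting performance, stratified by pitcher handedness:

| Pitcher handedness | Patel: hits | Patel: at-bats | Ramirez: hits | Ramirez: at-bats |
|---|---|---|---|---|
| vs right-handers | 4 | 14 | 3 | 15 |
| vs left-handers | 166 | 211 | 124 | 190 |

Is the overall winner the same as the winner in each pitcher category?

Vs right-handers: Patel 4/14 = 28.6%, Ramirez 3/15 = 20.0% → Patel
Vs left-handers: Patel 166/211 = 78.7%, Ramirez 124/190 = 65.3% → Patel
Overall: Patel 170/225 = 75.6%, Ramirez 127/205 = 62.0% → Patel
Patel wins overall and in every pitcher group — no reversal.

Yes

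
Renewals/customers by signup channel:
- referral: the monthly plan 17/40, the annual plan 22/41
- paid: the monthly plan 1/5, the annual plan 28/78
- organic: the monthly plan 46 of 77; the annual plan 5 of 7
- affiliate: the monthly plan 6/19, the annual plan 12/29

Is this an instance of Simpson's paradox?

Yes

Referral: the monthly plan 17/40 = 42.5%, the annual plan 22/41 = 53.7% → the annual plan
Paid: the monthly plan 1/5 = 20.0%, the annual plan 28/78 = 35.9% → the annual plan
Organic: the monthly plan 46/77 = 59.7%, the annual plan 5/7 = 71.4% → the annual plan
Affiliate: the monthly plan 6/19 = 31.6%, the annual plan 12/29 = 41.4% → the annual plan
Overall: the monthly plan 70/141 = 49.6%, the annual plan 67/155 = 43.2% → the monthly plan
The annual plan wins each signup group but the monthly plan wins overall — the comparison reverses. The annual plan's customers skew toward paid, which has a lower base rate.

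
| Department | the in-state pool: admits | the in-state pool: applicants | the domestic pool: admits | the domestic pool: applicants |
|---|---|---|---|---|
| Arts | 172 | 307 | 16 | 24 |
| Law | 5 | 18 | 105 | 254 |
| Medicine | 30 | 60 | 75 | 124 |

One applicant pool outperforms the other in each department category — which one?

Arts: the in-state pool 172/307 = 56.0%, the domestic pool 16/24 = 66.7% → the domestic pool
Law: the in-state pool 5/18 = 27.8%, the domestic pool 105/254 = 41.3% → the domestic pool
Medicine: the in-state pool 30/60 = 50.0%, the domestic pool 75/124 = 60.5% → the domestic pool
The domestic pool has the higher rate in all 3 groups.

the domestic pool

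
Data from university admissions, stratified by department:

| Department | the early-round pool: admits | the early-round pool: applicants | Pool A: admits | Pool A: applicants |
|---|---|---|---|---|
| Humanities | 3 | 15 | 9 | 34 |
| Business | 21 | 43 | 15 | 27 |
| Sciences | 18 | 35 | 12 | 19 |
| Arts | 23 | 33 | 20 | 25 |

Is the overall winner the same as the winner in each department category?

Humanities: the early-round pool 3/15 = 20.0%, Pool A 9/34 = 26.5% → Pool A
Business: the early-round pool 21/43 = 48.8%, Pool A 15/27 = 55.6% → Pool A
Sciences: the early-round pool 18/35 = 51.4%, Pool A 12/19 = 63.2% → Pool A
Arts: the early-round pool 23/33 = 69.7%, Pool A 20/25 = 80.0% → Pool A
Overall: the early-round pool 65/126 = 51.6%, Pool A 56/105 = 53.3% → Pool A
Pool A wins overall and in every department group — no reversal.

Yes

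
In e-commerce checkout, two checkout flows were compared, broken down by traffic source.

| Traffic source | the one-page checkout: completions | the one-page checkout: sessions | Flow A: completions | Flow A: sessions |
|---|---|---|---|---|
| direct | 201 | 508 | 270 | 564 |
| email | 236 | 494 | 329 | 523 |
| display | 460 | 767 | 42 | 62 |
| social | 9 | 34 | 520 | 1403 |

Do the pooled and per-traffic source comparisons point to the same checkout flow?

No

Direct: the one-page checkout 201/508 = 39.6%, Flow A 270/564 = 47.9% → Flow A
Email: the one-page checkout 236/494 = 47.8%, Flow A 329/523 = 62.9% → Flow A
Display: the one-page checkout 460/767 = 60.0%, Flow A 42/62 = 67.7% → Flow A
Social: the one-page checkout 9/34 = 26.5%, Flow A 520/1403 = 37.1% → Flow A
Overall: the one-page checkout 906/1803 = 50.2%, Flow A 1161/2552 = 45.5% → the one-page checkout
Flow A wins each traffic group but the one-page checkout wins overall — the comparison reverses. Flow A's sessions skew toward social, which has a lower base rate.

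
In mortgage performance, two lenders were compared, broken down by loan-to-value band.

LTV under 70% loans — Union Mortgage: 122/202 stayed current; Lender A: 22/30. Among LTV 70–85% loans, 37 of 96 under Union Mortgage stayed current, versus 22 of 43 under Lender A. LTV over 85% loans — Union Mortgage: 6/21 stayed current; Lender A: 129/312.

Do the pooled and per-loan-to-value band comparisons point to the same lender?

LTV under 70%: Union Mortgage 122/202 = 60.4%, Lender A 22/30 = 73.3% → Lender A
LTV 70–85%: Union Mortgage 37/96 = 38.5%, Lender A 22/43 = 51.2% → Lender A
LTV over 85%: Union Mortgage 6/21 = 28.6%, Lender A 129/312 = 41.3% → Lender A
Overall: Union Mortgage 165/319 = 51.7%, Lender A 173/385 = 44.9% → Union Mortgage
Lender A wins each loan-to-value group but Union Mortgage wins overall — the comparison reverses. Lender A's loans skew toward LTV over 85%, which has a lower base rate.

No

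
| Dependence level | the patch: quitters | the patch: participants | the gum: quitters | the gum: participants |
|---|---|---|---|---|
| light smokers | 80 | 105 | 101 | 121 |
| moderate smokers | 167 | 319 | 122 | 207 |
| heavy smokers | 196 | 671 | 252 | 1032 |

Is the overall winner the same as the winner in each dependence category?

No

Light smokers: the patch 80/105 = 76.2%, the gum 101/121 = 83.5% → the gum
Moderate smokers: the patch 167/319 = 52.4%, the gum 122/207 = 58.9% → the gum
Heavy smokers: the patch 196/671 = 29.2%, the gum 252/1032 = 24.4% → the patch
Overall: the patch 443/1095 = 40.5%, the gum 475/1360 = 34.9% → the patch
Neither sweeps: the patch wins 1 of 3 groups, the gum wins 2. The patch wins overall but not every group — no Simpson reversal.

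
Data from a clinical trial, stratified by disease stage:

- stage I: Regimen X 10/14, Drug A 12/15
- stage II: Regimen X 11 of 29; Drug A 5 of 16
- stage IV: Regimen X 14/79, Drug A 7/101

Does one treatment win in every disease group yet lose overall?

No

Stage I: Regimen X 10/14 = 71.4%, Drug A 12/15 = 80.0% → Drug A
Stage II: Regimen X 11/29 = 37.9%, Drug A 5/16 = 31.2% → Regimen X
Stage IV: Regimen X 14/79 = 17.7%, Drug A 7/101 = 6.9% → Regimen X
Overall: Regimen X 35/122 = 28.7%, Drug A 24/132 = 18.2% → Regimen X
Neither sweeps: Regimen X wins 2 of 3 groups, Drug A wins 1. Regimen X wins overall but not every group — no Simpson reversal.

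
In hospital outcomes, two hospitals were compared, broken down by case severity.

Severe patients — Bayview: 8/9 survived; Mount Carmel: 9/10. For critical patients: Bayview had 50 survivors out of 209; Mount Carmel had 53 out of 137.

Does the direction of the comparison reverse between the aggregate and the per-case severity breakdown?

No

Severe: Bayview 8/9 = 88.9%, Mount Carmel 9/10 = 90.0% → Mount Carmel
Critical: Bayview 50/209 = 23.9%, Mount Carmel 53/137 = 38.7% → Mount Carmel
Overall: Bayview 58/218 = 26.6%, Mount Carmel 62/147 = 42.2% → Mount Carmel
Mount Carmel wins overall and in every case group — no reversal.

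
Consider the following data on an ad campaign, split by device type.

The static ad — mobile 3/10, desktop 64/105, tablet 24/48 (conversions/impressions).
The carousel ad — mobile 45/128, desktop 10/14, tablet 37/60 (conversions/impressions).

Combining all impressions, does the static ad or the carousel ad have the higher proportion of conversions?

Mobile: the static ad 3/10 = 30.0%, the carousel ad 45/128 = 35.2% → the carousel ad
Desktop: the static ad 64/105 = 61.0%, the carousel ad 10/14 = 71.4% → the carousel ad
Tablet: the static ad 24/48 = 50.0%, the carousel ad 37/60 = 61.7% → the carousel ad
Overall: the static ad 91/163 = 55.8%, the carousel ad 92/202 = 45.5% → the static ad
(The carousel ad wins every device group but the static ad wins overall — the carousel ad's impressions skew toward the low-rate mobile group.)

the static ad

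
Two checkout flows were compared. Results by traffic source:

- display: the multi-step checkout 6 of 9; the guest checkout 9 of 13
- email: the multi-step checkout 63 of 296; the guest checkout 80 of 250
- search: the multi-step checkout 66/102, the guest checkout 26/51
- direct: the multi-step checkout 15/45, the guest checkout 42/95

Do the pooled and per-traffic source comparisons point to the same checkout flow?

No

Display: the multi-step checkout 6/9 = 66.7%, the guest checkout 9/13 = 69.2% → the guest checkout
Email: the multi-step checkout 63/296 = 21.3%, the guest checkout 80/250 = 32.0% → the guest checkout
Search: the multi-step checkout 66/102 = 64.7%, the guest checkout 26/51 = 51.0% → the multi-step checkout
Direct: the multi-step checkout 15/45 = 33.3%, the guest checkout 42/95 = 44.2% → the guest checkout
Overall: the multi-step checkout 150/452 = 33.2%, the guest checkout 157/409 = 38.4% → the guest checkout
Neither sweeps: the multi-step checkout wins 1 of 4 groups, the guest checkout wins 3. The guest checkout wins overall but not every group — no Simpson reversal.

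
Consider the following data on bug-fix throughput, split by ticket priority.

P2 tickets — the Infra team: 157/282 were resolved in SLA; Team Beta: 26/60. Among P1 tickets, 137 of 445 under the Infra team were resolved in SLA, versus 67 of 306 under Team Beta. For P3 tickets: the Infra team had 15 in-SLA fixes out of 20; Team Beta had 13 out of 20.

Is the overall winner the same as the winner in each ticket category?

Yes

P2: the Infra team 157/282 = 55.7%, Team Beta 26/60 = 43.3% → the Infra team
P1: the Infra team 137/445 = 30.8%, Team Beta 67/306 = 21.9% → the Infra team
P3: the Infra team 15/20 = 75.0%, Team Beta 13/20 = 65.0% → the Infra team
Overall: the Infra team 309/747 = 41.4%, Team Beta 106/386 = 27.5% → the Infra team
The Infra team wins overall and in every ticket group — no reversal.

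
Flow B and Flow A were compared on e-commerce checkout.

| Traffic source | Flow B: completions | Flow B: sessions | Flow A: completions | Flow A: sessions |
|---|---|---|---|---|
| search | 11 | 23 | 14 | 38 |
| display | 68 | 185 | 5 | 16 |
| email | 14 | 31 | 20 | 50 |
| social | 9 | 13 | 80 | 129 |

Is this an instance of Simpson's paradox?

Search: Flow B 11/23 = 47.8%, Flow A 14/38 = 36.8% → Flow B
Display: Flow B 68/185 = 36.8%, Flow A 5/16 = 31.2% → Flow B
Email: Flow B 14/31 = 45.2%, Flow A 20/50 = 40.0% → Flow B
Social: Flow B 9/13 = 69.2%, Flow A 80/129 = 62.0% → Flow B
Overall: Flow B 102/252 = 40.5%, Flow A 119/233 = 51.1% → Flow A
Flow B wins each traffic group but Flow A wins overall — the comparison reverses. Flow B's sessions skew toward display, which has a lower base rate.

Yes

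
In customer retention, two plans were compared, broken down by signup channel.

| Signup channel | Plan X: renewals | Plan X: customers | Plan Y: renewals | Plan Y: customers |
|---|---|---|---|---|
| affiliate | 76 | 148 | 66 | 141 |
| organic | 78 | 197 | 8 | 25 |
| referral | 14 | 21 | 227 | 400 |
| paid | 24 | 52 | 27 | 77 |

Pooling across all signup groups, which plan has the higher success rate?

Plan Y

Affiliate: Plan X 76/148 = 51.4%, Plan Y 66/141 = 46.8% → Plan X
Organic: Plan X 78/197 = 39.6%, Plan Y 8/25 = 32.0% → Plan X
Referral: Plan X 14/21 = 66.7%, Plan Y 227/400 = 56.8% → Plan X
Paid: Plan X 24/52 = 46.2%, Plan Y 27/77 = 35.1% → Plan X
Overall: Plan X 192/418 = 45.9%, Plan Y 328/643 = 51.0% → Plan Y
(Plan X wins every signup group but Plan Y wins overall — Plan X's customers skew toward the low-rate organic group.)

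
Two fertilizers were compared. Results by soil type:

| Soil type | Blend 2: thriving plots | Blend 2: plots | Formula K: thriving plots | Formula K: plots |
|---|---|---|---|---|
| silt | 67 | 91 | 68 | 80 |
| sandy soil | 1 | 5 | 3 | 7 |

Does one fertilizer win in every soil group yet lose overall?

No

Silt: Blend 2 67/91 = 73.6%, Formula K 68/80 = 85.0% → Formula K
Sandy soil: Blend 2 1/5 = 20.0%, Formula K 3/7 = 42.9% → Formula K
Overall: Blend 2 68/96 = 70.8%, Formula K 71/87 = 81.6% → Formula K
Formula K wins overall and in every soil group — no reversal.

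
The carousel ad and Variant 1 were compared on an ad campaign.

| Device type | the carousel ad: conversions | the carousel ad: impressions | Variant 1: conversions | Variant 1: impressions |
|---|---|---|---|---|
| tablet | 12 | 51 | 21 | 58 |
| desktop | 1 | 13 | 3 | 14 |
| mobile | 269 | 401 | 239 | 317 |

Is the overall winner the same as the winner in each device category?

Tablet: the carousel ad 12/51 = 23.5%, Variant 1 21/58 = 36.2% → Variant 1
Desktop: the carousel ad 1/13 = 7.7%, Variant 1 3/14 = 21.4% → Variant 1
Mobile: the carousel ad 269/401 = 67.1%, Variant 1 239/317 = 75.4% → Variant 1
Overall: the carousel ad 282/465 = 60.6%, Variant 1 263/389 = 67.6% → Variant 1
Variant 1 wins overall and in every device group — no reversal.

Yes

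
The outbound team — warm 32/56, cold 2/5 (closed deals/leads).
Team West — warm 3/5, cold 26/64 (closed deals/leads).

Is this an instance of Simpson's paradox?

Warm: the outbound team 32/56 = 57.1%, Team West 3/5 = 60.0% → Team West
Cold: the outbound team 2/5 = 40.0%, Team West 26/64 = 40.6% → Team West
Overall: the outbound team 34/61 = 55.7%, Team West 29/69 = 42.0% → the outbound team
Team West wins each lead group but the outbound team wins overall — the comparison reverses. Team West's leads skew toward cold, which has a lower base rate.

Yes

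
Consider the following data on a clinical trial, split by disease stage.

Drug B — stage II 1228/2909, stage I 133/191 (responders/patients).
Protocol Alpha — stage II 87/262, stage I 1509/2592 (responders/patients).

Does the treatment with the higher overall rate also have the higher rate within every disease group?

Stage II: Drug B 1228/2909 = 42.2%, Protocol Alpha 87/262 = 33.2% → Drug B
Stage I: Drug B 133/191 = 69.6%, Protocol Alpha 1509/2592 = 58.2% → Drug B
Overall: Drug B 1361/3100 = 43.9%, Protocol Alpha 1596/2854 = 55.9% → Protocol Alpha
Drug B wins each disease group but Protocol Alpha wins overall — the comparison reverses. Drug B's patients skew toward stage II, which has a lower base rate.

No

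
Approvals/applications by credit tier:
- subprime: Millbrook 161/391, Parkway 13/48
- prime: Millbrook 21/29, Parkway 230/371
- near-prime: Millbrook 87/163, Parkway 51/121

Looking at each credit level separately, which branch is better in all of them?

Millbrook

Subprime: Millbrook 161/391 = 41.2%, Parkway 13/48 = 27.1% → Millbrook
Prime: Millbrook 21/29 = 72.4%, Parkway 230/371 = 62.0% → Millbrook
Near-prime: Millbrook 87/163 = 53.4%, Parkway 51/121 = 42.1% → Millbrook
Millbrook has the higher rate in all 3 groups.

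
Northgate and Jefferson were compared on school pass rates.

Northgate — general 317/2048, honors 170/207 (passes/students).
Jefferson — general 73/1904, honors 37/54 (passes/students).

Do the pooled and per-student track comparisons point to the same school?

Yes

General: Northgate 317/2048 = 15.5%, Jefferson 73/1904 = 3.8% → Northgate
Honors: Northgate 170/207 = 82.1%, Jefferson 37/54 = 68.5% → Northgate
Overall: Northgate 487/2255 = 21.6%, Jefferson 110/1958 = 5.6% → Northgate
Northgate wins overall and in every student group — no reversal.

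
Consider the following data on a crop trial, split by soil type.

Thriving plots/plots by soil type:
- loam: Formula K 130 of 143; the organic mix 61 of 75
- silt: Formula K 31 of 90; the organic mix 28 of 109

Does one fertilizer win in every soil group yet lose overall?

Loam: Formula K 130/143 = 90.9%, the organic mix 61/75 = 81.3% → Formula K
Silt: Formula K 31/90 = 34.4%, the organic mix 28/109 = 25.7% → Formula K
Overall: Formula K 161/233 = 69.1%, the organic mix 89/184 = 48.4% → Formula K
Formula K wins overall and in every soil group — no reversal.

No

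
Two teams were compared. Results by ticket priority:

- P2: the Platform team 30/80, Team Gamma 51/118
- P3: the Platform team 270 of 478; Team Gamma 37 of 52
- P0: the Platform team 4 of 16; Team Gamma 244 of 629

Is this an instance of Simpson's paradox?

Yes

P2: the Platform team 30/80 = 37.5%, Team Gamma 51/118 = 43.2% → Team Gamma
P3: the Platform team 270/478 = 56.5%, Team Gamma 37/52 = 71.2% → Team Gamma
P0: the Platform team 4/16 = 25.0%, Team Gamma 244/629 = 38.8% → Team Gamma
Overall: the Platform team 304/574 = 53.0%, Team Gamma 332/799 = 41.6% → the Platform team
Team Gamma wins each ticket group but the Platform team wins overall — the comparison reverses. Team Gamma's tickets skew toward P0, which has a lower base rate.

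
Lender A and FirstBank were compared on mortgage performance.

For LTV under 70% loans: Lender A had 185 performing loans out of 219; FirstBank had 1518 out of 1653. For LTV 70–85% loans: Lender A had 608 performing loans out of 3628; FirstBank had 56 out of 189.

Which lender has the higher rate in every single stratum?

FirstBank

LTV under 70%: Lender A 185/219 = 84.5%, FirstBank 1518/1653 = 91.8% → FirstBank
LTV 70–85%: Lender A 608/3628 = 16.8%, FirstBank 56/189 = 29.6% → FirstBank
FirstBank has the higher rate in both groups.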